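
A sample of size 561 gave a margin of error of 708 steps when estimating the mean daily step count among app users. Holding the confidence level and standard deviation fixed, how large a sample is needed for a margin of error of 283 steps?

3512

Margin of error scales as 1/√n, so n₂ = n₁·(E₁/E₂)².
n₂ = 561 × (708/283)² = 561 × 6.259 = 3511.30
Round up: n₂ = 3512.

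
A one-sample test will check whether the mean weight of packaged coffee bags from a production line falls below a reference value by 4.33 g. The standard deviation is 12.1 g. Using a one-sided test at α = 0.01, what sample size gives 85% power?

89

For a one-sample z-test, n = ((z_α + z_β)·σ/δ)².
z_α = 2.326 (one-sided α = 0.01); z_β = 1.036 (power 85% → β = 0.15).
n = (3.362 × 12.1 / 4.33)² = 88.27
Round up: n = 89.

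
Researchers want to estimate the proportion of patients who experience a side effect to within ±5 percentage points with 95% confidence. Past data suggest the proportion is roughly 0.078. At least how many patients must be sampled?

For a proportion with margin E = 0.05 at 95% confidence, z = 1.960.
n = p̂(1−p̂)(z/E)² = 0.078 × 0.922 × (1.960/0.05)² = 110.51
Round up: n = 111.

111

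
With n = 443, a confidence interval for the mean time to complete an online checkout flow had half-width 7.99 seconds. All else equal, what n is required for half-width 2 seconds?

7071

Margin of error scales as 1/√n, so n₂ = n₁·(E₁/E₂)².
n₂ = 443 × (7.99/2)² = 443 × 15.96 = 7070.28
Round up: n₂ = 7071.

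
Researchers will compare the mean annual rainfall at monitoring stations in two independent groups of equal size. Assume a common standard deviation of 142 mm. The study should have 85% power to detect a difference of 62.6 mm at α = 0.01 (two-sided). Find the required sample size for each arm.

For two equal groups, n per group = 2·((z_{α/2} + z_β)·σ/δ)².
z_{α/2} = 2.576; z_β = 1.036 (power 85%).
n = 2 × (3.612 × 142 / 62.6)² = 2 × 67.13 = 134.26
Round up: n = 135 per group.

135 per group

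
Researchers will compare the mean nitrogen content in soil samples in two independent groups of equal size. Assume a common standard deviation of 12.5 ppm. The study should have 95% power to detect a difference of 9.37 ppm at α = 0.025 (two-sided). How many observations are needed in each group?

54 per group

For two equal groups, n per group = 2·((z_{α/2} + z_β)·σ/δ)².
z_{α/2} = 2.241; z_β = 1.645 (power 95%).
n = 2 × (3.886 × 12.5 / 9.37)² = 2 × 26.87 = 53.74
Round up: n = 54 per group.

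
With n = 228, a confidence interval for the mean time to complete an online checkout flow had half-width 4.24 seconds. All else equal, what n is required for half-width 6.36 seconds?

Margin of error scales as 1/√n, so n₂ = n₁·(E₁/E₂)².
n₂ = 228 × (4.24/6.36)² = 228 × 0.4444 = 101.32
Round up: n₂ = 102.

102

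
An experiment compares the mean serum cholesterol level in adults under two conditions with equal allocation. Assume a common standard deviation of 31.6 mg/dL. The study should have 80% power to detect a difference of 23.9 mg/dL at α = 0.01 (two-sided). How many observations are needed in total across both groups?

82 total

For two equal groups, n per group = 2·((z_{α/2} + z_β)·σ/δ)².
z_{α/2} = 2.576; z_β = 0.842 (power 80%).
n = 2 × (3.418 × 31.6 / 23.9)² = 2 × 20.42 = 40.84
Round up: n = 41 per group.
Total across both groups: 2 × 41 = 82.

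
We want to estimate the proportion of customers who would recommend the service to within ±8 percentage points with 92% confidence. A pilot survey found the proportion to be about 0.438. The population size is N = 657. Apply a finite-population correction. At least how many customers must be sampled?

101

For a proportion with margin E = 0.08 at 92% confidence, z = 1.751.
n = p̂(1−p̂)(z/E)² = 0.438 × 0.562 × (1.751/0.08)² = 117.92 — call this n₀.
Finite-population correction with N = 657: n = n₀ / (1 + (n₀−1)/N) = 117.92 / 1.178 = 100.10
Round up: n = 101.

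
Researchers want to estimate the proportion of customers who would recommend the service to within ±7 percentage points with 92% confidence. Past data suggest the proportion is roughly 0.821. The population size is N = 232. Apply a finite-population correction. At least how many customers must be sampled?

67

For a proportion with margin E = 0.07 at 92% confidence, z = 1.751.
n = p̂(1−p̂)(z/E)² = 0.821 × 0.179 × (1.751/0.07)² = 91.95 — call this n₀.
Finite-population correction with N = 232: n = n₀ / (1 + (n₀−1)/N) = 91.95 / 1.392 = 66.06
Round up: n = 67.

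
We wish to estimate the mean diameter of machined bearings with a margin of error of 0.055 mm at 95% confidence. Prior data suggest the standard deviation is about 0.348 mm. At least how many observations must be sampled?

For a mean, the margin of error is E = z·σ/√n, so n = (zσ/E)².
At 95% confidence, z = 1.960.
n = (1.960 × 0.348 / 0.055)² = 153.80
Round up: n = 154.

154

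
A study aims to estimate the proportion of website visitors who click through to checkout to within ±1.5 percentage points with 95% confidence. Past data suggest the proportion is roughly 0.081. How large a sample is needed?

For a proportion with margin E = 0.015 at 95% confidence, z = 1.960.
n = p̂(1−p̂)(z/E)² = 0.081 × 0.919 × (1.960/0.015)² = 1270.95
Round up: n = 1271.

1271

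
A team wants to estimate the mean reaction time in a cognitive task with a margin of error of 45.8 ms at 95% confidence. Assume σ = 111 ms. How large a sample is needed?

23

For a mean, the margin of error is E = z·σ/√n, so n = (zσ/E)².
At 95% confidence, z = 1.960.
n = (1.960 × 111 / 45.8)² = 22.56
Round up: n = 23.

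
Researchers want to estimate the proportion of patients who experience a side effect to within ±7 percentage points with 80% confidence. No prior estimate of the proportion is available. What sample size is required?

n = 84

For a proportion with margin E = 0.07 at 80% confidence, z = 1.282.
With no prior estimate, use p = 0.5, which maximizes p(1−p) at 0.25.
n = 0.25 × (z/E)² = 0.25 × (1.282/0.07)² = 83.85
Round up: n = 84.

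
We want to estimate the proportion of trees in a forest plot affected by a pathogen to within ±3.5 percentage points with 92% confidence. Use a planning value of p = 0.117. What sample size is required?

For a proportion with margin E = 0.035 at 92% confidence, z = 1.751.
n = p̂(1−p̂)(z/E)² = 0.117 × 0.883 × (1.751/0.035)² = 258.57
Round up: n = 259.

259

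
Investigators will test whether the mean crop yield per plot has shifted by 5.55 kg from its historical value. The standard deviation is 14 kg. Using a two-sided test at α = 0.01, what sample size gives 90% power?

n = 95

For a one-sample z-test, n = ((z_{α/2} + z_β)·σ/δ)².
z_{α/2} = 2.576 (two-sided α = 0.01); z_β = 1.282 (power 90% → β = 0.1).
n = (3.858 × 14 / 5.55)² = 94.71
Round up: n = 95.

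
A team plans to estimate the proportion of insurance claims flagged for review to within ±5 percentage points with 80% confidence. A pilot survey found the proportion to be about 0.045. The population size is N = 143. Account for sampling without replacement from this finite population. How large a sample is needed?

For a proportion with margin E = 0.05 at 80% confidence, z = 1.282.
n = p̂(1−p̂)(z/E)² = 0.045 × 0.955 × (1.282/0.05)² = 28.25 — call this n₀.
Finite-population correction with N = 143: n = n₀ / (1 + (n₀−1)/N) = 28.25 / 1.191 = 23.72
Round up: n = 24.

24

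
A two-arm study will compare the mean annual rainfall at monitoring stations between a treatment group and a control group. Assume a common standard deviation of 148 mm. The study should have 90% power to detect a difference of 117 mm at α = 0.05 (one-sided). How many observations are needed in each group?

For two equal groups, n per group = 2·((z_α + z_β)·σ/δ)².
z_α = 1.645; z_β = 1.282 (power 90%).
n = 2 × (2.927 × 148 / 117)² = 2 × 13.71 = 27.42
Round up: n = 28 per group.

28 per group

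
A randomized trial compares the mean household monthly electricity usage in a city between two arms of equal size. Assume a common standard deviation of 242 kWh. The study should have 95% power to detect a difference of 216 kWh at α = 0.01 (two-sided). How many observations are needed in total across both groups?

90 total

For two equal groups, n per group = 2·((z_{α/2} + z_β)·σ/δ)².
z_{α/2} = 2.576; z_β = 1.645 (power 95%).
n = 2 × (4.221 × 242 / 216)² = 2 × 22.36 = 44.72
Round up: n = 45 per group.
Total across both groups: 2 × 45 = 90.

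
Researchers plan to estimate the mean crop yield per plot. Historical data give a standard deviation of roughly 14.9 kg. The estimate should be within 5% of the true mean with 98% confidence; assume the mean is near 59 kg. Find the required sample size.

139

For a mean, the margin of error is E = z·σ/√n, so n = (zσ/E)².
At 98% confidence, z = 2.326.
E = 5% of 59 = 2.95 kg.
n = (2.326 × 14.9 / 2.95)² = 138.02
Round up: n = 139.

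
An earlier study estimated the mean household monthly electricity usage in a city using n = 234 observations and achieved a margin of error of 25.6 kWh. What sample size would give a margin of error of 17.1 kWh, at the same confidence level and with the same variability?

Margin of error scales as 1/√n, so n₂ = n₁·(E₁/E₂)².
n₂ = 234 × (25.6/17.1)² = 234 × 2.241 = 524.39
Round up: n₂ = 525.

525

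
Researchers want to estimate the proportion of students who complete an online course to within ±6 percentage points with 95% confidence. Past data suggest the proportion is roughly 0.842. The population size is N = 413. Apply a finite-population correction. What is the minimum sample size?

106

For a proportion with margin E = 0.06 at 95% confidence, z = 1.960.
n = p̂(1−p̂)(z/E)² = 0.842 × 0.158 × (1.960/0.06)² = 141.96 — call this n₀.
Finite-population correction with N = 413: n = n₀ / (1 + (n₀−1)/N) = 141.96 / 1.341 = 105.86
Round up: n = 106.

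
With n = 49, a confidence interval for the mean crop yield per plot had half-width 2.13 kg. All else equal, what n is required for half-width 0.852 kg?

Margin of error scales as 1/√n, so n₂ = n₁·(E₁/E₂)².
n₂ = 49 × (2.13/0.852)² = 49 × 6.25 = 306.25
Round up: n₂ = 307.

307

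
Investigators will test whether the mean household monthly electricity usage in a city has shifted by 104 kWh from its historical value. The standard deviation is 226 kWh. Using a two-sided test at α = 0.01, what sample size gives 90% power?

For a one-sample z-test, n = ((z_{α/2} + z_β)·σ/δ)².
z_{α/2} = 2.576 (two-sided α = 0.01); z_β = 1.282 (power 90% → β = 0.1).
n = (3.858 × 226 / 104)² = 70.29
Round up: n = 71.

n = 71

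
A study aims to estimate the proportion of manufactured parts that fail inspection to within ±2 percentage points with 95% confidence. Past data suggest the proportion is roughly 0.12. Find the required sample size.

1015

For a proportion with margin E = 0.02 at 95% confidence, z = 1.960.
n = p̂(1−p̂)(z/E)² = 0.12 × 0.88 × (1.960/0.02)² = 1014.18
Round up: n = 1015.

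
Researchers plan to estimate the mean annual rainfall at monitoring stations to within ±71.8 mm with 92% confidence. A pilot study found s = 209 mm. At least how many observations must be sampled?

For a mean, the margin of error is E = z·σ/√n, so n = (zσ/E)².
At 92% confidence, z = 1.751.
n = (1.751 × 209 / 71.8)² = 25.98
Round up: n = 26.

n = 26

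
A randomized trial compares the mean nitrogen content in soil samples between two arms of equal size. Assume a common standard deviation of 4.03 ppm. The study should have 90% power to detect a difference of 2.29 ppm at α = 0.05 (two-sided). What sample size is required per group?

66 per group

For two equal groups, n per group = 2·((z_{α/2} + z_β)·σ/δ)².
z_{α/2} = 1.960; z_β = 1.282 (power 90%).
n = 2 × (3.242 × 4.03 / 2.29)² = 2 × 32.55 = 65.10
Round up: n = 66 per group.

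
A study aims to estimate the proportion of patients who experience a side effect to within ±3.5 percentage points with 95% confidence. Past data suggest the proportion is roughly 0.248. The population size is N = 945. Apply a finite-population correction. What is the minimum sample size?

For a proportion with margin E = 0.035 at 95% confidence, z = 1.960.
n = p̂(1−p̂)(z/E)² = 0.248 × 0.752 × (1.960/0.035)² = 584.85 — call this n₀.
Finite-population correction with N = 945: n = n₀ / (1 + (n₀−1)/N) = 584.85 / 1.618 = 361.46
Round up: n = 362.

362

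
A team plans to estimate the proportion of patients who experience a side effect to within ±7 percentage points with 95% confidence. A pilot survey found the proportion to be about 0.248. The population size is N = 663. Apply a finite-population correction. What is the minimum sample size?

n = 120

For a proportion with margin E = 0.07 at 95% confidence, z = 1.960.
n = p̂(1−p̂)(z/E)² = 0.248 × 0.752 × (1.960/0.07)² = 146.21 — call this n₀.
Finite-population correction with N = 663: n = n₀ / (1 + (n₀−1)/N) = 146.21 / 1.219 = 119.94
Round up: n = 120.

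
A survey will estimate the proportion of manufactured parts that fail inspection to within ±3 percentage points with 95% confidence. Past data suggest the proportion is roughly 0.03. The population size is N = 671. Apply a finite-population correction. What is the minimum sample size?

For a proportion with margin E = 0.03 at 95% confidence, z = 1.960.
n = p̂(1−p̂)(z/E)² = 0.03 × 0.97 × (1.960/0.03)² = 124.21 — call this n₀.
Finite-population correction with N = 671: n = n₀ / (1 + (n₀−1)/N) = 124.21 / 1.184 = 104.91
Round up: n = 105.

n = 105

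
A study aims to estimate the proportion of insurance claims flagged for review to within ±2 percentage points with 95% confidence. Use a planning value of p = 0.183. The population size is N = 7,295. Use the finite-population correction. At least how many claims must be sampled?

For a proportion with margin E = 0.02 at 95% confidence, z = 1.960.
n = p̂(1−p̂)(z/E)² = 0.183 × 0.817 × (1.960/0.02)² = 1435.90 — call this n₀.
Finite-population correction with N = 7,295: n = n₀ / (1 + (n₀−1)/N) = 1435.90 / 1.197 = 1199.58
Round up: n = 1200.

1200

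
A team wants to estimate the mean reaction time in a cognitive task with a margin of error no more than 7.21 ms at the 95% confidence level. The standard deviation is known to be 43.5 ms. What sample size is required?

For a mean, the margin of error is E = z·σ/√n, so n = (zσ/E)².
At 95% confidence, z = 1.960.
n = (1.960 × 43.5 / 7.21)² = 139.84
Round up: n = 140.

140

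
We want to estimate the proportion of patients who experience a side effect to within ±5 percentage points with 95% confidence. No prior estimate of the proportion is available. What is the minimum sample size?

For a proportion with margin E = 0.05 at 95% confidence, z = 1.960.
With no prior estimate, use p = 0.5, which maximizes p(1−p) at 0.25.
n = 0.25 × (z/E)² = 0.25 × (1.960/0.05)² = 384.16
Round up: n = 385.

385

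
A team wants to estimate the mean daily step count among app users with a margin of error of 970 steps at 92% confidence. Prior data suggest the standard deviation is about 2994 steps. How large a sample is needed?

For a mean, the margin of error is E = z·σ/√n, so n = (zσ/E)².
At 92% confidence, z = 1.751.
n = (1.751 × 2994 / 970)² = 29.21
Round up: n = 30.

30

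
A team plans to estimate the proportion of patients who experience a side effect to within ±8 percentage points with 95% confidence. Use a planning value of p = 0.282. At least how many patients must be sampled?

For a proportion with margin E = 0.08 at 95% confidence, z = 1.960.
n = p̂(1−p̂)(z/E)² = 0.282 × 0.718 × (1.960/0.08)² = 121.54
Round up: n = 122.

n = 122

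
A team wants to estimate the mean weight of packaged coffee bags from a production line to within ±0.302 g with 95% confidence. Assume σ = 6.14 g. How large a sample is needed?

For a mean, the margin of error is E = z·σ/√n, so n = (zσ/E)².
At 95% confidence, z = 1.960.
n = (1.960 × 6.14 / 0.302)² = 1587.94
Round up: n = 1588.

1588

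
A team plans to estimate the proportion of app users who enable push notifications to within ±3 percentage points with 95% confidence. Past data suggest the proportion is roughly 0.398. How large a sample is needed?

1023

For a proportion with margin E = 0.03 at 95% confidence, z = 1.960.
n = p̂(1−p̂)(z/E)² = 0.398 × 0.602 × (1.960/0.03)² = 1022.70
Round up: n = 1023.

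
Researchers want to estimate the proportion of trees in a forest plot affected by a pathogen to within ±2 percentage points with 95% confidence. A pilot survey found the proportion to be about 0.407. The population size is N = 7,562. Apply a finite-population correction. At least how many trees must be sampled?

For a proportion with margin E = 0.02 at 95% confidence, z = 1.960.
n = p̂(1−p̂)(z/E)² = 0.407 × 0.593 × (1.960/0.02)² = 2317.94 — call this n₀.
Finite-population correction with N = 7,562: n = n₀ / (1 + (n₀−1)/N) = 2317.94 / 1.306 = 1774.84
Round up: n = 1775.

1775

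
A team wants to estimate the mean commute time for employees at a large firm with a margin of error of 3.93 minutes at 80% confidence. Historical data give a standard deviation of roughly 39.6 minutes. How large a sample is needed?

For a mean, the margin of error is E = z·σ/√n, so n = (zσ/E)².
At 80% confidence, z = 1.282.
n = (1.282 × 39.6 / 3.93)² = 166.87
Round up: n = 167.

n = 167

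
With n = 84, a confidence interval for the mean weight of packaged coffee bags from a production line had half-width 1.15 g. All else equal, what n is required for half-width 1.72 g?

Margin of error scales as 1/√n, so n₂ = n₁·(E₁/E₂)².
n₂ = 84 × (1.15/1.72)² = 84 × 0.447 = 37.55
Round up: n₂ = 38.

38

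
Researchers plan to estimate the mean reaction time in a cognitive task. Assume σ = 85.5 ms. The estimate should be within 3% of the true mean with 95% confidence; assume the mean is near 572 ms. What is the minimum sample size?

For a mean, the margin of error is E = z·σ/√n, so n = (zσ/E)².
At 95% confidence, z = 1.960.
E = 3% of 572 = 17.16 ms.
n = (1.960 × 85.5 / 17.16)² = 95.37
Round up: n = 96.

n = 96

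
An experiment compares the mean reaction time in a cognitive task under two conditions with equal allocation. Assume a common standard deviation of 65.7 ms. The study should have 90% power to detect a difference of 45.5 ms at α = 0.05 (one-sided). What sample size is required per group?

For two equal groups, n per group = 2·((z_α + z_β)·σ/δ)².
z_α = 1.645; z_β = 1.282 (power 90%).
n = 2 × (2.927 × 65.7 / 45.5)² = 2 × 17.86 = 35.72
Round up: n = 36 per group.

36 per group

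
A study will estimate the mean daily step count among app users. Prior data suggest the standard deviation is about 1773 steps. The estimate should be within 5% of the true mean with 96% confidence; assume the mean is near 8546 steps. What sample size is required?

For a mean, the margin of error is E = z·σ/√n, so n = (zσ/E)².
At 96% confidence, z = 2.054.
E = 5% of 8546 = 427.3 steps.
n = (2.054 × 1773 / 427.3)² = 72.64
Round up: n = 73.

73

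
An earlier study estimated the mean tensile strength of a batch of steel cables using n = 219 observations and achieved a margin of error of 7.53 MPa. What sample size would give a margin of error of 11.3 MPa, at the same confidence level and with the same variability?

Margin of error scales as 1/√n, so n₂ = n₁·(E₁/E₂)².
n₂ = 219 × (7.53/11.3)² = 219 × 0.4441 = 97.26
Round up: n₂ = 98.

n = 98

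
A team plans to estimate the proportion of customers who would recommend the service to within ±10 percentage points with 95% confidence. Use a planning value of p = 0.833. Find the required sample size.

n = 54

For a proportion with margin E = 0.1 at 95% confidence, z = 1.960.
n = p̂(1−p̂)(z/E)² = 0.833 × 0.167 × (1.960/0.1)² = 53.44
Round up: n = 54.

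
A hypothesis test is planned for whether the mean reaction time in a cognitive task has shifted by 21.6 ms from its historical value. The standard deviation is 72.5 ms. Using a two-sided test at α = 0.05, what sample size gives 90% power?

For a one-sample z-test, n = ((z_{α/2} + z_β)·σ/δ)².
z_{α/2} = 1.960 (two-sided α = 0.05); z_β = 1.282 (power 90% → β = 0.1).
n = (3.242 × 72.5 / 21.6)² = 118.41
Round up: n = 119.

n = 119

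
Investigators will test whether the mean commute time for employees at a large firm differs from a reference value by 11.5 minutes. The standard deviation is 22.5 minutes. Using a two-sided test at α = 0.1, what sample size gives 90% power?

For a one-sample z-test, n = ((z_{α/2} + z_β)·σ/δ)².
z_{α/2} = 1.645 (two-sided α = 0.1); z_β = 1.282 (power 90% → β = 0.1).
n = (2.927 × 22.5 / 11.5)² = 32.80
Round up: n = 33.

33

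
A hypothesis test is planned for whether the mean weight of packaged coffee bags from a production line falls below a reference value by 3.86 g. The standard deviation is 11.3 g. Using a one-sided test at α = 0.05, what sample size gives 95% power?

n = 93

For a one-sample z-test, n = ((z_α + z_β)·σ/δ)².
z_α = 1.645 (one-sided α = 0.05); z_β = 1.645 (power 95% → β = 0.05).
n = (3.290 × 11.3 / 3.86)² = 92.76
Round up: n = 93.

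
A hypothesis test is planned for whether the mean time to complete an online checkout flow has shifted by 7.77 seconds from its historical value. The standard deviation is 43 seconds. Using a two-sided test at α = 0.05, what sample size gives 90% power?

322

For a one-sample z-test, n = ((z_{α/2} + z_β)·σ/δ)².
z_{α/2} = 1.960 (two-sided α = 0.05); z_β = 1.282 (power 90% → β = 0.1).
n = (3.242 × 43 / 7.77)² = 321.90
Round up: n = 322.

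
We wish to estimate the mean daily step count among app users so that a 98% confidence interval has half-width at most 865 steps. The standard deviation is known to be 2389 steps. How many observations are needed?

42

For a mean, the margin of error is E = z·σ/√n, so n = (zσ/E)².
At 98% confidence, z = 2.326.
n = (2.326 × 2389 / 865)² = 41.27
Round up: n = 42.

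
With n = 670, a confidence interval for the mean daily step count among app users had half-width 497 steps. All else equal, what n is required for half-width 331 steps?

Margin of error scales as 1/√n, so n₂ = n₁·(E₁/E₂)².
n₂ = 670 × (497/331)² = 670 × 2.255 = 1510.85
Round up: n₂ = 1511.

1511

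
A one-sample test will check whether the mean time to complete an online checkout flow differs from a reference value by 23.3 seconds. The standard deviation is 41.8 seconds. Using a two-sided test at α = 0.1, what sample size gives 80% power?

20

For a one-sample z-test, n = ((z_{α/2} + z_β)·σ/δ)².
z_{α/2} = 1.645 (two-sided α = 0.1); z_β = 0.842 (power 80% → β = 0.2).
n = (2.487 × 41.8 / 23.3)² = 19.91
Round up: n = 20.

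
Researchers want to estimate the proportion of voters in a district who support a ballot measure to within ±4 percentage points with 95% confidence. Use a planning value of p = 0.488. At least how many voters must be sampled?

600

For a proportion with margin E = 0.04 at 95% confidence, z = 1.960.
n = p̂(1−p̂)(z/E)² = 0.488 × 0.512 × (1.960/0.04)² = 599.90
Round up: n = 600.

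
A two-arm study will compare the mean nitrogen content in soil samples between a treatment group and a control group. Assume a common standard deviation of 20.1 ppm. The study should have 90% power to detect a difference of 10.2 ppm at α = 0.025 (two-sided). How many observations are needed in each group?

For two equal groups, n per group = 2·((z_{α/2} + z_β)·σ/δ)².
z_{α/2} = 2.241; z_β = 1.282 (power 90%).
n = 2 × (3.523 × 20.1 / 10.2)² = 2 × 48.20 = 96.40
Round up: n = 97 per group.

97 per group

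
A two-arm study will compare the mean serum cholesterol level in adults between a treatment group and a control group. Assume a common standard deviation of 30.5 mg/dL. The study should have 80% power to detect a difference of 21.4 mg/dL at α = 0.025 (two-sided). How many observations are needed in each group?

For two equal groups, n per group = 2·((z_{α/2} + z_β)·σ/δ)².
z_{α/2} = 2.241; z_β = 0.842 (power 80%).
n = 2 × (3.083 × 30.5 / 21.4)² = 2 × 19.31 = 38.62
Round up: n = 39 per group.

39 per group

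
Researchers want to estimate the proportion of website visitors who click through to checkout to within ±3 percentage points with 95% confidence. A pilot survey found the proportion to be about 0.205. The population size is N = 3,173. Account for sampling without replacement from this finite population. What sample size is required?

For a proportion with margin E = 0.03 at 95% confidence, z = 1.960.
n = p̂(1−p̂)(z/E)² = 0.205 × 0.795 × (1.960/0.03)² = 695.65 — call this n₀.
Finite-population correction with N = 3,173: n = n₀ / (1 + (n₀−1)/N) = 695.65 / 1.219 = 570.67
Round up: n = 571.

571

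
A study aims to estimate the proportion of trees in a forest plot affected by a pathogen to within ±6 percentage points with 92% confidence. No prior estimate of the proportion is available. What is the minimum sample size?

213

For a proportion with margin E = 0.06 at 92% confidence, z = 1.751.
With no prior estimate, use p = 0.5, which maximizes p(1−p) at 0.25.
n = 0.25 × (z/E)² = 0.25 × (1.751/0.06)² = 212.92
Round up: n = 213.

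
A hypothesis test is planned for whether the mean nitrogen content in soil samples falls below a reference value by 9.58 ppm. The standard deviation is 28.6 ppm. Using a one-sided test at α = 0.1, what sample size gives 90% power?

For a one-sample z-test, n = ((z_α + z_β)·σ/δ)².
z_α = 1.282 (one-sided α = 0.1); z_β = 1.282 (power 90% → β = 0.1).
n = (2.564 × 28.6 / 9.58)² = 58.59
Round up: n = 59.

n = 59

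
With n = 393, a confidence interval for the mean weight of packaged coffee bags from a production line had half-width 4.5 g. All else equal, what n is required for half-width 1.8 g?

2457

Margin of error scales as 1/√n, so n₂ = n₁·(E₁/E₂)².
n₂ = 393 × (4.5/1.8)² = 393 × 6.25 = 2456.25
Round up: n₂ = 2457.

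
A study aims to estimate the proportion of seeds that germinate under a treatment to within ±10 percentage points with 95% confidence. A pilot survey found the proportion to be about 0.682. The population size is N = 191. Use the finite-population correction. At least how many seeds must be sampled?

n = 59

For a proportion with margin E = 0.1 at 95% confidence, z = 1.960.
n = p̂(1−p̂)(z/E)² = 0.682 × 0.318 × (1.960/0.1)² = 83.32 — call this n₀.
Finite-population correction with N = 191: n = n₀ / (1 + (n₀−1)/N) = 83.32 / 1.431 = 58.23
Round up: n = 59.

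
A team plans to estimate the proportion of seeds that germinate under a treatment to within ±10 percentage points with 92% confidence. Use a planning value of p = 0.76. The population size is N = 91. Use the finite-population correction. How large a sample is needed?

35

For a proportion with margin E = 0.1 at 92% confidence, z = 1.751.
n = p̂(1−p̂)(z/E)² = 0.76 × 0.24 × (1.751/0.1)² = 55.92 — call this n₀.
Finite-population correction with N = 91: n = n₀ / (1 + (n₀−1)/N) = 55.92 / 1.604 = 34.86
Round up: n = 35.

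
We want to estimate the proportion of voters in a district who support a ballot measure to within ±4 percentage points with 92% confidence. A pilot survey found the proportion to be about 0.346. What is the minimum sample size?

434

For a proportion with margin E = 0.04 at 92% confidence, z = 1.751.
n = p̂(1−p̂)(z/E)² = 0.346 × 0.654 × (1.751/0.04)² = 433.62
Round up: n = 434.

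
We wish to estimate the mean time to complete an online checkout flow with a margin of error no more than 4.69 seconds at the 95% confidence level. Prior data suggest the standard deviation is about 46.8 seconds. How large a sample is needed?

For a mean, the margin of error is E = z·σ/√n, so n = (zσ/E)².
At 95% confidence, z = 1.960.
n = (1.960 × 46.8 / 4.69)² = 382.52
Round up: n = 383.

383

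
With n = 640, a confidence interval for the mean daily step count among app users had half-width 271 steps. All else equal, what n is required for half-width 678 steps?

103

Margin of error scales as 1/√n, so n₂ = n₁·(E₁/E₂)².
n₂ = 640 × (271/678)² = 640 × 0.1598 = 102.27
Round up: n₂ = 103.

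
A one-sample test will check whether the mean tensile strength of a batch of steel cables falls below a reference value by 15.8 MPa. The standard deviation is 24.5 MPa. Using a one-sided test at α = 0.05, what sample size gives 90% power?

For a one-sample z-test, n = ((z_α + z_β)·σ/δ)².
z_α = 1.645 (one-sided α = 0.05); z_β = 1.282 (power 90% → β = 0.1).
n = (2.927 × 24.5 / 15.8)² = 20.60
Round up: n = 21.

n = 21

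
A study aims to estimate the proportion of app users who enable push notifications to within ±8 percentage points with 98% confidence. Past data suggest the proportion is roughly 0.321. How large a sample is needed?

For a proportion with margin E = 0.08 at 98% confidence, z = 2.326.
n = p̂(1−p̂)(z/E)² = 0.321 × 0.679 × (2.326/0.08)² = 184.25
Round up: n = 185.

185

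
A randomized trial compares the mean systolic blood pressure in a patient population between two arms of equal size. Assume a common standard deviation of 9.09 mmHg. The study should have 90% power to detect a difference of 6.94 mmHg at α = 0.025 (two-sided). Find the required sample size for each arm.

For two equal groups, n per group = 2·((z_{α/2} + z_β)·σ/δ)².
z_{α/2} = 2.241; z_β = 1.282 (power 90%).
n = 2 × (3.523 × 9.09 / 6.94)² = 2 × 21.29 = 42.58
Round up: n = 43 per group.

43 per group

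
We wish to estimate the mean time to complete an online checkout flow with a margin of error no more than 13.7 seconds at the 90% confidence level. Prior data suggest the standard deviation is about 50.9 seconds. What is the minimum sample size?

38

For a mean, the margin of error is E = z·σ/√n, so n = (zσ/E)².
At 90% confidence, z = 1.645.
n = (1.645 × 50.9 / 13.7)² = 37.35
Round up: n = 38.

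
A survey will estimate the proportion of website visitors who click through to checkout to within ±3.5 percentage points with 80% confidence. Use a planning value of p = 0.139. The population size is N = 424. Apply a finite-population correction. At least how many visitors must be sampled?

117

For a proportion with margin E = 0.035 at 80% confidence, z = 1.282.
n = p̂(1−p̂)(z/E)² = 0.139 × 0.861 × (1.282/0.035)² = 160.57 — call this n₀.
Finite-population correction with N = 424: n = n₀ / (1 + (n₀−1)/N) = 160.57 / 1.376 = 116.69
Round up: n = 117.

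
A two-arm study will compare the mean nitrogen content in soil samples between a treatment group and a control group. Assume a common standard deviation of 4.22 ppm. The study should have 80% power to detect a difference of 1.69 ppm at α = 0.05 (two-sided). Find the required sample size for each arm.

For two equal groups, n per group = 2·((z_{α/2} + z_β)·σ/δ)².
z_{α/2} = 1.960; z_β = 0.842 (power 80%).
n = 2 × (2.802 × 4.22 / 1.69)² = 2 × 48.95 = 97.90
Round up: n = 98 per group.

98 per group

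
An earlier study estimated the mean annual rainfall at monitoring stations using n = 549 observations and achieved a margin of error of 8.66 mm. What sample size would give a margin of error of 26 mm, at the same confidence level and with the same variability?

61

Margin of error scales as 1/√n, so n₂ = n₁·(E₁/E₂)².
n₂ = 549 × (8.66/26)² = 549 × 0.1109 = 60.88
Round up: n₂ = 61.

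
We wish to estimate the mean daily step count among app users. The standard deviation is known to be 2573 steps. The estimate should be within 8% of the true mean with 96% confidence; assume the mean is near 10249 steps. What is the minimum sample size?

For a mean, the margin of error is E = z·σ/√n, so n = (zσ/E)².
At 96% confidence, z = 2.054.
E = 8% of 10249 = 819.9 steps.
n = (2.054 × 2573 / 819.9)² = 41.55
Round up: n = 42.

42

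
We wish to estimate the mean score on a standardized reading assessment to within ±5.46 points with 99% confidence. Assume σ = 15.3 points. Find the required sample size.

53

For a mean, the margin of error is E = z·σ/√n, so n = (zσ/E)².
At 99% confidence, z = 2.576.
n = (2.576 × 15.3 / 5.46)² = 52.11
Round up: n = 53.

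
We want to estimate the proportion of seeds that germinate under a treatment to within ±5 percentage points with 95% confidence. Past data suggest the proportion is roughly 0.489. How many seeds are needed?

For a proportion with margin E = 0.05 at 95% confidence, z = 1.960.
n = p̂(1−p̂)(z/E)² = 0.489 × 0.511 × (1.960/0.05)² = 383.97
Round up: n = 384.

n = 384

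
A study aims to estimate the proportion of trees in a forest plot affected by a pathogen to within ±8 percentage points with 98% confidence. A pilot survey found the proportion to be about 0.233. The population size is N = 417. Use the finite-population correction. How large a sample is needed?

For a proportion with margin E = 0.08 at 98% confidence, z = 2.326.
n = p̂(1−p̂)(z/E)² = 0.233 × 0.767 × (2.326/0.08)² = 151.07 — call this n₀.
Finite-population correction with N = 417: n = n₀ / (1 + (n₀−1)/N) = 151.07 / 1.36 = 111.08
Round up: n = 112.

n = 112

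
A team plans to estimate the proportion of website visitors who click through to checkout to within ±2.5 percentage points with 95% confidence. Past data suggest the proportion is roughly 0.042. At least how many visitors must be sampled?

For a proportion with margin E = 0.025 at 95% confidence, z = 1.960.
n = p̂(1−p̂)(z/E)² = 0.042 × 0.958 × (1.960/0.025)² = 247.31
Round up: n = 248.

248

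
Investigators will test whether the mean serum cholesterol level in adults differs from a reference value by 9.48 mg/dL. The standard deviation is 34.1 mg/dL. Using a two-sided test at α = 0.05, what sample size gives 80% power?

For a one-sample z-test, n = ((z_{α/2} + z_β)·σ/δ)².
z_{α/2} = 1.960 (two-sided α = 0.05); z_β = 0.842 (power 80% → β = 0.2).
n = (2.802 × 34.1 / 9.48)² = 101.58
Round up: n = 102.

n = 102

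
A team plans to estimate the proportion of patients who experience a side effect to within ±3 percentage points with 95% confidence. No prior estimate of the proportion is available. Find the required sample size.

For a proportion with margin E = 0.03 at 95% confidence, z = 1.960.
With no prior estimate, use p = 0.5, which maximizes p(1−p) at 0.25.
n = 0.25 × (z/E)² = 0.25 × (1.960/0.03)² = 1067.11
Round up: n = 1068.

n = 1068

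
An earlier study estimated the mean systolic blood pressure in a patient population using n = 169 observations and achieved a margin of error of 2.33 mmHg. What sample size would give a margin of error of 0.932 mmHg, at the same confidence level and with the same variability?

1057

Margin of error scales as 1/√n, so n₂ = n₁·(E₁/E₂)².
n₂ = 169 × (2.33/0.932)² = 169 × 6.25 = 1056.25
Round up: n₂ = 1057.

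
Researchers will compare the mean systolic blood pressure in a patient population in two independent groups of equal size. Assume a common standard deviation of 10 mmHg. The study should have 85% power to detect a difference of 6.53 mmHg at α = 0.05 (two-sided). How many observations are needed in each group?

43 per group

For two equal groups, n per group = 2·((z_{α/2} + z_β)·σ/δ)².
z_{α/2} = 1.960; z_β = 1.036 (power 85%).
n = 2 × (2.996 × 10 / 6.53)² = 2 × 21.05 = 42.10
Round up: n = 43 per group.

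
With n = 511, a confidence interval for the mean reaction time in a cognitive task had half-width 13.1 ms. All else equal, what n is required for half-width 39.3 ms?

Margin of error scales as 1/√n, so n₂ = n₁·(E₁/E₂)².
n₂ = 511 × (13.1/39.3)² = 511 × 0.1111 = 56.77
Round up: n₂ = 57.

n = 57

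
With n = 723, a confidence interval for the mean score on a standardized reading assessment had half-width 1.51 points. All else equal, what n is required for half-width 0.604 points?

Margin of error scales as 1/√n, so n₂ = n₁·(E₁/E₂)².
n₂ = 723 × (1.51/0.604)² = 723 × 6.25 = 4518.75
Round up: n₂ = 4519.

4519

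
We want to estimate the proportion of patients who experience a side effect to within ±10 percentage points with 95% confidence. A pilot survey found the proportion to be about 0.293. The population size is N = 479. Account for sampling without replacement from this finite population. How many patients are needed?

For a proportion with margin E = 0.1 at 95% confidence, z = 1.960.
n = p̂(1−p̂)(z/E)² = 0.293 × 0.707 × (1.960/0.1)² = 79.58 — call this n₀.
Finite-population correction with N = 479: n = n₀ / (1 + (n₀−1)/N) = 79.58 / 1.164 = 68.37
Round up: n = 69.

n = 69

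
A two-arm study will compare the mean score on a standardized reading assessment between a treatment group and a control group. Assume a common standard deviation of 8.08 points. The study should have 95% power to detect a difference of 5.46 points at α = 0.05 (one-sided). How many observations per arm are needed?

48 per group

For two equal groups, n per group = 2·((z_α + z_β)·σ/δ)².
z_α = 1.645; z_β = 1.645 (power 95%).
n = 2 × (3.290 × 8.08 / 5.46)² = 2 × 23.70 = 47.40
Round up: n = 48 per group.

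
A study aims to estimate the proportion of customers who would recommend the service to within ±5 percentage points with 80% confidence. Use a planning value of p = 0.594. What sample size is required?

159

For a proportion with margin E = 0.05 at 80% confidence, z = 1.282.
n = p̂(1−p̂)(z/E)² = 0.594 × 0.406 × (1.282/0.05)² = 158.54
Round up: n = 159.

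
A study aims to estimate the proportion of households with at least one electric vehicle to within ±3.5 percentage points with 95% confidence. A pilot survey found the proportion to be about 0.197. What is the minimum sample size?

For a proportion with margin E = 0.035 at 95% confidence, z = 1.960.
n = p̂(1−p̂)(z/E)² = 0.197 × 0.803 × (1.960/0.035)² = 496.09
Round up: n = 497.

497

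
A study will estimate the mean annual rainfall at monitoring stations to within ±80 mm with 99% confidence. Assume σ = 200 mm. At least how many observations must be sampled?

42

For a mean, the margin of error is E = z·σ/√n, so n = (zσ/E)².
At 99% confidence, z = 2.576.
n = (2.576 × 200 / 80)² = 41.47
Round up: n = 42.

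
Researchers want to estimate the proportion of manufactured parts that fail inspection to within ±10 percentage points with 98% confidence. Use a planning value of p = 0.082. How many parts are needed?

For a proportion with margin E = 0.1 at 98% confidence, z = 2.326.
n = p̂(1−p̂)(z/E)² = 0.082 × 0.918 × (2.326/0.1)² = 40.73
Round up: n = 41.

41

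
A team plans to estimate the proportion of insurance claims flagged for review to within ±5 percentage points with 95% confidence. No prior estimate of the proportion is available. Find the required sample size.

n = 385

For a proportion with margin E = 0.05 at 95% confidence, z = 1.960.
With no prior estimate, use p = 0.5, which maximizes p(1−p) at 0.25.
n = 0.25 × (z/E)² = 0.25 × (1.960/0.05)² = 384.16
Round up: n = 385.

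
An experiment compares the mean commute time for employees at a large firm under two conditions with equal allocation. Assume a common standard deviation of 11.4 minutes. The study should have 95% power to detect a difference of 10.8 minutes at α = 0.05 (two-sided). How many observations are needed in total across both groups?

For two equal groups, n per group = 2·((z_{α/2} + z_β)·σ/δ)².
z_{α/2} = 1.960; z_β = 1.645 (power 95%).
n = 2 × (3.605 × 11.4 / 10.8)² = 2 × 14.48 = 28.96
Round up: n = 29 per group.
Total across both groups: 2 × 29 = 58.

58 total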